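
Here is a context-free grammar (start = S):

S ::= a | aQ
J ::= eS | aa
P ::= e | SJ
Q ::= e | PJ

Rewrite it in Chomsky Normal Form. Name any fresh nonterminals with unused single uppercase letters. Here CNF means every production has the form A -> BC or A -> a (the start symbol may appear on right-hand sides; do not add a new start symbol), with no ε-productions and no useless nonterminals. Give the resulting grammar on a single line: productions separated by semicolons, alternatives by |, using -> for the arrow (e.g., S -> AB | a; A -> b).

No ε-productions.
No unit productions to eliminate.
TERM: introduce A -> a, B -> e and substitute in every rule of length ≥2.

S -> a | AQ; A -> a; B -> e; J -> AA | BS; P -> e | SJ; Q -> e | PJ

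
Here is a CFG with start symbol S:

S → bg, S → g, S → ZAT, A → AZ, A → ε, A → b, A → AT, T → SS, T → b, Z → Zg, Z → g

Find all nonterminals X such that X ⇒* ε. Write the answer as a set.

{A}

Directly nullable (have an ε-rule): {A}.
Not nullable: S, T, Z — each has a terminal in every rule's right-hand side or depends on a non-nullable symbol.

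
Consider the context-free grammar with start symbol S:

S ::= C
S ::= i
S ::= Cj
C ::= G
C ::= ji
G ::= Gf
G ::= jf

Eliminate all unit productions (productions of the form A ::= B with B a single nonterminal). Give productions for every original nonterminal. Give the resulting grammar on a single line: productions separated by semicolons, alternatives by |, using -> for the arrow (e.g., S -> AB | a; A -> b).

Unit productions: C->G, S->C.
Unit pairs (A ⇒* B via units): (C,G), (S,C), (S,G).
S: inherits non-unit rules of {C, G, S} → Cj | Gf | i | jf | ji.
C: inherits non-unit rules of {C, G} → Gf | jf | ji.
G: inherits non-unit rules of {G} → Gf | jf.

S -> i | Cj | Gf | jf | ji; C -> Gf | jf | ji; G -> Gf | jf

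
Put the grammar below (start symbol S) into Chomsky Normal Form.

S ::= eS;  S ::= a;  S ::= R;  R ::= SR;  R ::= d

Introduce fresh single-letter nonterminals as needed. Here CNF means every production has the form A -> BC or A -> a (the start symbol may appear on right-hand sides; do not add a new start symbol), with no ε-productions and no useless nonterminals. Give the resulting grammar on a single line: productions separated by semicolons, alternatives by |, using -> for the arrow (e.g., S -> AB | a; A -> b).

No ε-productions.
After unit-elimination: S -> a | d | SR | eS; R -> d | SR.
TERM: introduce A -> e and substitute in every rule of length ≥2.

S -> a | d | AS | SR; A -> e; R -> d | SR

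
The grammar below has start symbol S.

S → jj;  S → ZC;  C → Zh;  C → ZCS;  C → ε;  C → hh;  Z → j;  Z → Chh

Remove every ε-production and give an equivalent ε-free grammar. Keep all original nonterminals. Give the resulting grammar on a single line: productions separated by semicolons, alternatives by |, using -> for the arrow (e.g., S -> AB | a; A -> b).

S -> Z | ZC | jj; C -> ZS | Zh | hh | ZCS; Z -> j | hh | Chh

Nullable set: {C}.
S -> ZC: C nullable, giving Z | ZC.
Drop C -> ε.
C -> ZCS: C nullable, giving ZCS | ZS.
Z -> Chh: C nullable, giving Chh | hh.
Unchanged (no nullable symbols): S -> jj; C -> Zh; C -> hh; Z -> j.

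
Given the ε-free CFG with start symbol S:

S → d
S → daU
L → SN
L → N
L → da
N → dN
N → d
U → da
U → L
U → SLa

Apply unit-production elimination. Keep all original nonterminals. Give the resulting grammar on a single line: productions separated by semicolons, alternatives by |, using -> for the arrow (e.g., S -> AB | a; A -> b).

Unit productions: L->N, U->L.
Unit pairs (A ⇒* B via units): (L,N), (U,L), (U,N).
S: inherits non-unit rules of {S} → d | daU.
L: inherits non-unit rules of {L, N} → SN | d | dN | da.
N: inherits non-unit rules of {N} → d | dN.
U: inherits non-unit rules of {L, N, U} → SLa | SN | d | dN | da.

S -> d | daU; L -> d | SN | dN | da; N -> d | dN; U -> d | SN | dN | da | SLa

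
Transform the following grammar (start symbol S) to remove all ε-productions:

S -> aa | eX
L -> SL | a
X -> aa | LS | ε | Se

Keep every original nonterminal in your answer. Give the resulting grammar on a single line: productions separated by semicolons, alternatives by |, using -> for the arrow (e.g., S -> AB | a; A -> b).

Nullable set: {X}.
S -> eX: X nullable, giving e | eX.
Drop X -> ε.
Unchanged (no nullable symbols): S -> aa; L -> SL; L -> a; X -> LS; X -> Se; X -> aa.

S -> e | aa | eX; L -> a | SL; X -> LS | Se | aa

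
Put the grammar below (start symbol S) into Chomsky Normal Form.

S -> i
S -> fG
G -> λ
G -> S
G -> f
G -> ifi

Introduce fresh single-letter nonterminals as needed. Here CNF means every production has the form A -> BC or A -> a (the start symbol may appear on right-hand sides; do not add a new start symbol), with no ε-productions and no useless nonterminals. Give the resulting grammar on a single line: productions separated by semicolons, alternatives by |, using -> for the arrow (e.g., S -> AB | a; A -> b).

Nullable: {G}; after ε-elimination: S -> f | i | fG; G -> S | f | ifi.
After unit-elimination: S -> f | i | fG; G -> f | i | fG | ifi.
TERM: introduce A -> f, B -> i and substitute in every rule of length ≥2.
BIN: G -> BAB becomes G -> BC, C -> AB.

S -> f | i | AG; A -> f; B -> i; C -> AB; G -> f | i | AG | BC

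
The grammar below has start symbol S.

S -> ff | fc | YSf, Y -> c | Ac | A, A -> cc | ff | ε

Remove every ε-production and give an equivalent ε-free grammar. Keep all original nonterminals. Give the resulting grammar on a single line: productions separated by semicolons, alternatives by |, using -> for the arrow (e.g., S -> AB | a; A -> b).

S -> Sf | fc | ff | YSf; A -> cc | ff; Y -> A | c | Ac

Nullable set: {A, Y}.
S -> YSf: Y nullable, giving Sf | YSf.
Drop A -> ε.
Y -> A: A nullable, giving A.
Y -> Ac: A nullable, giving Ac | c.
Unchanged (no nullable symbols): S -> fc; S -> ff; A -> cc; A -> ff; Y -> c.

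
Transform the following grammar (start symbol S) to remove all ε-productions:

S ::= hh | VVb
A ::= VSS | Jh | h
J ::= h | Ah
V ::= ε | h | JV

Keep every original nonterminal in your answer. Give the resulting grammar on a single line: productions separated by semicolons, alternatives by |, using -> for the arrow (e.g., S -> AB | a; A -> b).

Nullable set: {V}.
S -> VVb: V, V nullable, giving VVb | Vb | b.
A -> VSS: V nullable, giving SS | VSS.
Drop V -> ε.
V -> JV: V nullable, giving J | JV.
Unchanged (no nullable symbols): S -> hh; A -> Jh; A -> h; J -> Ah; J -> h; V -> h.

S -> b | Vb | hh | VVb; A -> h | Jh | SS | VSS; J -> h | Ah; V -> J | h | JV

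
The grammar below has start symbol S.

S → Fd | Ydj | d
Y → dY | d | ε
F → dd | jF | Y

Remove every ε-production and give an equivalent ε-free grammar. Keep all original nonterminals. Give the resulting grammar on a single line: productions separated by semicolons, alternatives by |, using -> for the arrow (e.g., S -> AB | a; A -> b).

S -> d | Fd | dj | Ydj; F -> Y | j | dd | jF; Y -> d | dY

Nullable set: {F, Y}.
S -> Fd: F nullable, giving Fd | d.
S -> Ydj: Y nullable, giving Ydj | dj.
F -> Y: Y nullable, giving Y.
F -> jF: F nullable, giving j | jF.
Drop Y -> ε.
Y -> dY: Y nullable, giving d | dY.
Unchanged (no nullable symbols): S -> d; F -> dd; Y -> d.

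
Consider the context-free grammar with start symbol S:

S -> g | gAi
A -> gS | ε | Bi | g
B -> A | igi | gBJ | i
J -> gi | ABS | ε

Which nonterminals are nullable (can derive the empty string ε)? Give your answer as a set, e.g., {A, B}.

{A, B, J}

Directly nullable (have an ε-rule): {A, J}.
B is nullable via B -> A (every symbol on the right is already known nullable).
Not nullable: S — each has a terminal in every rule's right-hand side or depends on a non-nullable symbol.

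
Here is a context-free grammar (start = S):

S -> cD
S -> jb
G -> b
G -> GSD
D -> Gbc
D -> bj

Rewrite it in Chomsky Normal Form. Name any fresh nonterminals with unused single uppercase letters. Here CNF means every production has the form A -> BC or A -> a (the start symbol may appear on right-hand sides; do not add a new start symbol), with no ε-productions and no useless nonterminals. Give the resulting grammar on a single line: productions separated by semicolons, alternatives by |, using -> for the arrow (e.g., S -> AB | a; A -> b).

No ε-productions.
No unit productions to eliminate.
TERM: introduce A -> b, B -> c, C -> j and substitute in every rule of length ≥2.
BIN: D -> GAB becomes D -> GE, E -> AB; G -> GSD becomes G -> GF, F -> SD.

S -> BD | CA; A -> b; B -> c; C -> j; D -> AC | GE; E -> AB; F -> SD; G -> b | GF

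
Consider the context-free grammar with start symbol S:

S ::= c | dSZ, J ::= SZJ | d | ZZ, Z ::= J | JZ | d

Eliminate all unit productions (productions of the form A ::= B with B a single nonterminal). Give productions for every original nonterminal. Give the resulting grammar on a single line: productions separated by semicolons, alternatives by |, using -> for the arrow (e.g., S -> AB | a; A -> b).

Unit productions: Z->J.
Unit pairs (A ⇒* B via units): (Z,J).
S: inherits non-unit rules of {S} → c | dSZ.
J: inherits non-unit rules of {J} → SZJ | ZZ | d.
Z: inherits non-unit rules of {J, Z} → JZ | SZJ | ZZ | d.

S -> c | dSZ; J -> d | ZZ | SZJ; Z -> d | JZ | ZZ | SZJ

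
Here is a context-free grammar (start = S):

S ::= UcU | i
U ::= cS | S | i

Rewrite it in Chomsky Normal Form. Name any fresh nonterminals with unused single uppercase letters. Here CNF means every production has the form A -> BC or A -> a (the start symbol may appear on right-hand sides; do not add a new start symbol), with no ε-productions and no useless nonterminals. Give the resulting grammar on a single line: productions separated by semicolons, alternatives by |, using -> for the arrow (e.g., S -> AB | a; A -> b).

No ε-productions.
After unit-elimination: S -> i | UcU; U -> i | cS | UcU.
TERM: introduce A -> c and substitute in every rule of length ≥2.
BIN: S -> UAU becomes S -> UB, B -> AU; U -> UAU becomes U -> UC, C -> AU.

S -> i | UB; A -> c; B -> AU; C -> AU; U -> i | AS | UC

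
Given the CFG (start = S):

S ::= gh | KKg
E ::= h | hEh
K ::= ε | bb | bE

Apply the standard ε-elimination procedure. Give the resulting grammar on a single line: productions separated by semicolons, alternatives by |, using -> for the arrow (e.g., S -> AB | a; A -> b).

S -> g | Kg | gh | KKg; E -> h | hEh; K -> bE | bb

Nullable set: {K}.
S -> KKg: K, K nullable, giving KKg | Kg | g.
Drop K -> ε.
Unchanged (no nullable symbols): S -> gh; E -> h; E -> hEh; K -> bE; K -> bb.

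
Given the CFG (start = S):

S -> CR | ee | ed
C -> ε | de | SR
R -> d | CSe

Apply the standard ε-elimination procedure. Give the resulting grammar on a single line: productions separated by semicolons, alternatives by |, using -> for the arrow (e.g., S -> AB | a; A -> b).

S -> R | CR | ed | ee; C -> SR | de; R -> d | Se | CSe

Nullable set: {C}.
S -> CR: C nullable, giving CR | R.
Drop C -> ε.
R -> CSe: C nullable, giving CSe | Se.
Unchanged (no nullable symbols): S -> ed; S -> ee; C -> SR; C -> de; R -> d.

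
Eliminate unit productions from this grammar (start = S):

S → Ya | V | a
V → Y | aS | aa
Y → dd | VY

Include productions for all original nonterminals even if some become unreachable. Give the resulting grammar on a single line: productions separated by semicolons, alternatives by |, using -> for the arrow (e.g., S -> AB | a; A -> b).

Unit productions: S->V, V->Y.
Unit pairs (A ⇒* B via units): (S,V), (S,Y), (V,Y).
S: inherits non-unit rules of {S, V, Y} → VY | Ya | a | aS | aa | dd.
V: inherits non-unit rules of {V, Y} → VY | aS | aa | dd.
Y: inherits non-unit rules of {Y} → VY | dd.

S -> a | VY | Ya | aS | aa | dd; V -> VY | aS | aa | dd; Y -> VY | dd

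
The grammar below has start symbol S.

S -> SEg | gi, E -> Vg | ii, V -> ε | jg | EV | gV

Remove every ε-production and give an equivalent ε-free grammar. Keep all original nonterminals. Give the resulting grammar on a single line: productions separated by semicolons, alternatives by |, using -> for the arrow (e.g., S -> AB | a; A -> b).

S -> gi | SEg; E -> g | Vg | ii; V -> E | g | EV | gV | jg

Nullable set: {V}.
E -> Vg: V nullable, giving Vg | g.
Drop V -> ε.
V -> EV: V nullable, giving E | EV.
V -> gV: V nullable, giving g | gV.
Unchanged (no nullable symbols): S -> SEg; S -> gi; E -> ii; V -> jg.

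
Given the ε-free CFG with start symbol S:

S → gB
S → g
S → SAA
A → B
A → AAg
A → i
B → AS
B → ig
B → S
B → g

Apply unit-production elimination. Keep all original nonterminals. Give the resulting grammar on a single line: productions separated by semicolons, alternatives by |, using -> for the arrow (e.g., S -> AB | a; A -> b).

S -> g | gB | SAA; A -> g | i | AS | gB | ig | AAg | SAA; B -> g | AS | gB | ig | SAA

Unit productions: A->B, B->S.
Unit pairs (A ⇒* B via units): (A,B), (A,S), (B,S).
S: inherits non-unit rules of {S} → SAA | g | gB.
A: inherits non-unit rules of {A, B, S} → AAg | AS | SAA | g | gB | i | ig.
B: inherits non-unit rules of {B, S} → AS | SAA | g | gB | ig.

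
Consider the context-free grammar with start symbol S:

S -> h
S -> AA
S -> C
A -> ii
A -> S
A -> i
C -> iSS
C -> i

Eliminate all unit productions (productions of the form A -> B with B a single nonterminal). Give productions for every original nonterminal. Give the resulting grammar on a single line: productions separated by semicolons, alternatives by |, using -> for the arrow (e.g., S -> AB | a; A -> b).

Unit productions: A->S, S->C.
Unit pairs (A ⇒* B via units): (A,C), (A,S), (S,C).
S: inherits non-unit rules of {C, S} → AA | h | i | iSS.
A: inherits non-unit rules of {A, C, S} → AA | h | i | iSS | ii.
C: inherits non-unit rules of {C} → i | iSS.

S -> h | i | AA | iSS; A -> h | i | AA | ii | iSS; C -> i | iSS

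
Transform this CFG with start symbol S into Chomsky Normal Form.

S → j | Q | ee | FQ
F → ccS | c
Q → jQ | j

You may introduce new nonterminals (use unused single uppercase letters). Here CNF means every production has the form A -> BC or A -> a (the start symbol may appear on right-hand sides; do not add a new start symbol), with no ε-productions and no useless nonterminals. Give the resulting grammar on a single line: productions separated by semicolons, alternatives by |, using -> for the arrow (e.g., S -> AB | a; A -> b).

No ε-productions.
After unit-elimination: S -> j | FQ | ee | jQ; F -> c | ccS; Q -> j | jQ.
TERM: introduce A -> c, C -> e, B -> j and substitute in every rule of length ≥2.
BIN: F -> AAS becomes F -> AD, D -> AS.

S -> j | BQ | CC | FQ; A -> c; B -> j; C -> e; D -> AS; F -> c | AD; Q -> j | BQ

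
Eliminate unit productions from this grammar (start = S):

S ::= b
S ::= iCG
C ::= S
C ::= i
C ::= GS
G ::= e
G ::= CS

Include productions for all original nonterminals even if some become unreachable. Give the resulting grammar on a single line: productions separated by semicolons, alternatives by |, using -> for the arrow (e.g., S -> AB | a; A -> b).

Unit productions: C->S.
Unit pairs (A ⇒* B via units): (C,S).
S: inherits non-unit rules of {S} → b | iCG.
C: inherits non-unit rules of {C, S} → GS | b | i | iCG.
G: inherits non-unit rules of {G} → CS | e.

S -> b | iCG; C -> b | i | GS | iCG; G -> e | CS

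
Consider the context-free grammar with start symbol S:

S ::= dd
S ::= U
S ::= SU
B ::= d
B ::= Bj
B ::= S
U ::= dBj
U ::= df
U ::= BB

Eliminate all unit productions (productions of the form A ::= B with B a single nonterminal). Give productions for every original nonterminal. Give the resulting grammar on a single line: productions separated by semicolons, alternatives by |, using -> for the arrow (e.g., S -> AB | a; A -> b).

S -> BB | SU | dd | df | dBj; B -> d | BB | Bj | SU | dd | df | dBj; U -> BB | df | dBj

Unit productions: B->S, S->U.
Unit pairs (A ⇒* B via units): (B,S), (B,U), (S,U).
S: inherits non-unit rules of {S, U} → BB | SU | dBj | dd | df.
B: inherits non-unit rules of {B, S, U} → BB | Bj | SU | d | dBj | dd | df.
U: inherits non-unit rules of {U} → BB | dBj | df.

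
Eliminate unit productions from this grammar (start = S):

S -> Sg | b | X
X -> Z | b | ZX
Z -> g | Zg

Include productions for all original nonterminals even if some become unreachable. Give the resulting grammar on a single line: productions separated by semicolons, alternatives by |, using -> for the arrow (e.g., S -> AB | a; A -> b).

S -> b | g | Sg | ZX | Zg; X -> b | g | ZX | Zg; Z -> g | Zg

Unit productions: S->X, X->Z.
Unit pairs (A ⇒* B via units): (S,X), (S,Z), (X,Z).
S: inherits non-unit rules of {S, X, Z} → Sg | ZX | Zg | b | g.
X: inherits non-unit rules of {X, Z} → ZX | Zg | b | g.
Z: inherits non-unit rules of {Z} → Zg | g.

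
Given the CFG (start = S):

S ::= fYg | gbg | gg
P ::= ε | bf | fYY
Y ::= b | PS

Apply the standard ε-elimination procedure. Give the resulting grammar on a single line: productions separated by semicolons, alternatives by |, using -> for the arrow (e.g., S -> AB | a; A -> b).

Nullable set: {P}.
Drop P -> ε.
Y -> PS: P nullable, giving PS | S.
Unchanged (no nullable symbols): S -> fYg; S -> gbg; S -> gg; P -> bf; P -> fYY; Y -> b.

S -> gg | fYg | gbg; P -> bf | fYY; Y -> S | b | PS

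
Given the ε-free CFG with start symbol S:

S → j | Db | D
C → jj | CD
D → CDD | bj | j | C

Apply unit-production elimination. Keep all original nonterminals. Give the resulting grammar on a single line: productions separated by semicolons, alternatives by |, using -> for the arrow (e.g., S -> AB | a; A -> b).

Unit productions: D->C, S->D.
Unit pairs (A ⇒* B via units): (D,C), (S,C), (S,D).
S: inherits non-unit rules of {C, D, S} → CD | CDD | Db | bj | j | jj.
C: inherits non-unit rules of {C} → CD | jj.
D: inherits non-unit rules of {C, D} → CD | CDD | bj | j | jj.

S -> j | CD | Db | bj | jj | CDD; C -> CD | jj; D -> j | CD | bj | jj | CDD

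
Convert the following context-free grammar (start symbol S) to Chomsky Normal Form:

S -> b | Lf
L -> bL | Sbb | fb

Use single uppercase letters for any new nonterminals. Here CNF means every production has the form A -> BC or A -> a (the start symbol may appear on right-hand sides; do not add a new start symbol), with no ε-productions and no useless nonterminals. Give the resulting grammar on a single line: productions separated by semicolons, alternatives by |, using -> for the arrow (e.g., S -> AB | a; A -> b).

S -> b | LB; A -> b; B -> f; C -> AA; L -> AL | BA | SC

No ε-productions.
No unit productions to eliminate.
TERM: introduce A -> b, B -> f and substitute in every rule of length ≥2.
BIN: L -> SAA becomes L -> SC, C -> AA.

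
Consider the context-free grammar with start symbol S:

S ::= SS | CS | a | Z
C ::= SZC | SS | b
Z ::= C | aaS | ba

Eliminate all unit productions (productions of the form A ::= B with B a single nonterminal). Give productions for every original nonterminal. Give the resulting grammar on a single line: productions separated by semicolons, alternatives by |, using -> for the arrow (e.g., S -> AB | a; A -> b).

Unit productions: S->Z, Z->C.
Unit pairs (A ⇒* B via units): (S,C), (S,Z), (Z,C).
S: inherits non-unit rules of {C, S, Z} → CS | SS | SZC | a | aaS | b | ba.
C: inherits non-unit rules of {C} → SS | SZC | b.
Z: inherits non-unit rules of {C, Z} → SS | SZC | aaS | b | ba.

S -> a | b | CS | SS | ba | SZC | aaS; C -> b | SS | SZC; Z -> b | SS | ba | SZC | aaS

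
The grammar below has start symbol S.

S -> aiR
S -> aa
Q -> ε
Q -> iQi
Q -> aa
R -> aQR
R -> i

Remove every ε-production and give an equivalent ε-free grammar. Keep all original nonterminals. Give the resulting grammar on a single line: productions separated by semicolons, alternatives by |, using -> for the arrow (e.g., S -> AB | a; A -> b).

Nullable set: {Q}.
Drop Q -> ε.
Q -> iQi: Q nullable, giving iQi | ii.
R -> aQR: Q nullable, giving aQR | aR.
Unchanged (no nullable symbols): S -> aa; S -> aiR; Q -> aa; R -> i.

S -> aa | aiR; Q -> aa | ii | iQi; R -> i | aR | aQR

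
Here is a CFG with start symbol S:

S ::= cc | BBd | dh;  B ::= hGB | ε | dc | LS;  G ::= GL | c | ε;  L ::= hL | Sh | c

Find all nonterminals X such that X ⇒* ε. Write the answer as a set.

Directly nullable (have an ε-rule): {B, G}.
Not nullable: L, S — each has a terminal in every rule's right-hand side or depends on a non-nullable symbol.

{B, G}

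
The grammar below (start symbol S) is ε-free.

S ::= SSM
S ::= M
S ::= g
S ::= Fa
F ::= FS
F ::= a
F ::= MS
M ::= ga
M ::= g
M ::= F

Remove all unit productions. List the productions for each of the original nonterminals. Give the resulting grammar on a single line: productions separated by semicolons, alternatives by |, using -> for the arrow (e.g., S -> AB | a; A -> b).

Unit productions: M->F, S->M.
Unit pairs (A ⇒* B via units): (M,F), (S,F), (S,M).
S: inherits non-unit rules of {F, M, S} → FS | Fa | MS | SSM | a | g | ga.
F: inherits non-unit rules of {F} → FS | MS | a.
M: inherits non-unit rules of {F, M} → FS | MS | a | g | ga.

S -> a | g | FS | Fa | MS | ga | SSM; F -> a | FS | MS; M -> a | g | FS | MS | ga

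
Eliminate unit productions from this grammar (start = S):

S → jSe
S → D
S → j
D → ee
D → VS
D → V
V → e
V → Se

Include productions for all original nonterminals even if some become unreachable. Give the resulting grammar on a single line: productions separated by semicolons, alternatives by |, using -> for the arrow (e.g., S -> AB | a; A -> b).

S -> e | j | Se | VS | ee | jSe; D -> e | Se | VS | ee; V -> e | Se

Unit productions: D->V, S->D.
Unit pairs (A ⇒* B via units): (D,V), (S,D), (S,V).
S: inherits non-unit rules of {D, S, V} → Se | VS | e | ee | j | jSe.
D: inherits non-unit rules of {D, V} → Se | VS | e | ee.
V: inherits non-unit rules of {V} → Se | e.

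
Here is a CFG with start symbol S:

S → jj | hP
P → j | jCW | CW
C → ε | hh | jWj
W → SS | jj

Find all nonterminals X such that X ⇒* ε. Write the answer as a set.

Directly nullable (have an ε-rule): {C}.
Not nullable: P, S, W — each has a terminal in every rule's right-hand side or depends on a non-nullable symbol.

{C}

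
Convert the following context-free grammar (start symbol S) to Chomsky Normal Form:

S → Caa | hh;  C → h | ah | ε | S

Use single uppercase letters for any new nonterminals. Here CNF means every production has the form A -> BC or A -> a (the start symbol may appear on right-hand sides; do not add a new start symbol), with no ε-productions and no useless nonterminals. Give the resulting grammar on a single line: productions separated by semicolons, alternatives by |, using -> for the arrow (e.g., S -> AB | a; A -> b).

S -> AA | BB | CE; A -> a; B -> h; C -> h | AA | AB | BB | CD; D -> AA; E -> AA

Nullable: {C}; after ε-elimination: S -> aa | hh | Caa; C -> S | h | ah.
After unit-elimination: S -> aa | hh | Caa; C -> h | aa | ah | hh | Caa.
TERM: introduce A -> a, B -> h and substitute in every rule of length ≥2.
BIN: C -> CAA becomes C -> CD, D -> AA; S -> CAA becomes S -> CE, E -> AA.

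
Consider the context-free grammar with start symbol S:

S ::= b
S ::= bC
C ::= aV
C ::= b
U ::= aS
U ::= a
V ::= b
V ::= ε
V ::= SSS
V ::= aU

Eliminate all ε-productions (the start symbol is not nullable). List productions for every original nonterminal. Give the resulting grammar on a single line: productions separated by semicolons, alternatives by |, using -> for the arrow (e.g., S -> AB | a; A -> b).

Nullable set: {V}.
C -> aV: V nullable, giving a | aV.
Drop V -> ε.
Unchanged (no nullable symbols): S -> b; S -> bC; C -> b; U -> a; U -> aS; V -> SSS; V -> aU; V -> b.

S -> b | bC; C -> a | b | aV; U -> a | aS; V -> b | aU | SSS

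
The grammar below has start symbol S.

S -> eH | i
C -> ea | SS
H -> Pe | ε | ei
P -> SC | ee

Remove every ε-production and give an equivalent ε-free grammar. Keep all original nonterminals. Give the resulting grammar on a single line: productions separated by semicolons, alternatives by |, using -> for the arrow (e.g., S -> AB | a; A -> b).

Nullable set: {H}.
S -> eH: H nullable, giving e | eH.
Drop H -> ε.
Unchanged (no nullable symbols): S -> i; C -> SS; C -> ea; H -> Pe; H -> ei; P -> SC; P -> ee.

S -> e | i | eH; C -> SS | ea; H -> Pe | ei; P -> SC | ee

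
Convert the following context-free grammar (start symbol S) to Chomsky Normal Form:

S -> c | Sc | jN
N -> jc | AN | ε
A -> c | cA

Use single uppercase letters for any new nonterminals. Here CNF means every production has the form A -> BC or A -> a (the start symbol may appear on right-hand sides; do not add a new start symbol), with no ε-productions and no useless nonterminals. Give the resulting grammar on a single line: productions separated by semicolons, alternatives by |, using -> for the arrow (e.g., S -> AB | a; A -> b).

Nullable: {N}; after ε-elimination: S -> c | j | Sc | jN; A -> c | cA; N -> A | AN | jc.
After unit-elimination: S -> c | j | Sc | jN; A -> c | cA; N -> c | AN | cA | jc.
TERM: introduce B -> c, C -> j and substitute in every rule of length ≥2.

S -> c | j | CN | SB; A -> c | BA; B -> c; C -> j; N -> c | AN | BA | CB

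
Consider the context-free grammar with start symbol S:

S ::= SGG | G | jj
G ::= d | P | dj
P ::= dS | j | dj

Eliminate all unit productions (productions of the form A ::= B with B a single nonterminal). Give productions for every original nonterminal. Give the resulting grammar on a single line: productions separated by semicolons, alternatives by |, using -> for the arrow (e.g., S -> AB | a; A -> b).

S -> d | j | dS | dj | jj | SGG; G -> d | j | dS | dj; P -> j | dS | dj

Unit productions: G->P, S->G.
Unit pairs (A ⇒* B via units): (G,P), (S,G), (S,P).
S: inherits non-unit rules of {G, P, S} → SGG | d | dS | dj | j | jj.
G: inherits non-unit rules of {G, P} → d | dS | dj | j.
P: inherits non-unit rules of {P} → dS | dj | j.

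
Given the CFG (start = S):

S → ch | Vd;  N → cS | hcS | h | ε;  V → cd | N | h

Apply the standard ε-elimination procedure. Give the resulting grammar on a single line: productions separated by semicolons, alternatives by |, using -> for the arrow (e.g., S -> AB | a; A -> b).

S -> d | Vd | ch; N -> h | cS | hcS; V -> N | h | cd

Nullable set: {N, V}.
S -> Vd: V nullable, giving Vd | d.
Drop N -> ε.
V -> N: N nullable, giving N.
Unchanged (no nullable symbols): S -> ch; N -> cS; N -> h; N -> hcS; V -> cd; V -> h.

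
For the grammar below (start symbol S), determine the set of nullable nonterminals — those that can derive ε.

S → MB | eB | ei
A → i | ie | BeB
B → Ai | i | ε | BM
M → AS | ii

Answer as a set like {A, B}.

Directly nullable (have an ε-rule): {B}.
Not nullable: A, M, S — each has a terminal in every rule's right-hand side or depends on a non-nullable symbol.

{B}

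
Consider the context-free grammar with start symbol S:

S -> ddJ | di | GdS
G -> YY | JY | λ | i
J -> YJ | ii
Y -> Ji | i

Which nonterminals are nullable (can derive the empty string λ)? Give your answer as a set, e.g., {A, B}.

Directly nullable (have an ε-rule): {G}.
Not nullable: J, S, Y — each has a terminal in every rule's right-hand side or depends on a non-nullable symbol.

{G}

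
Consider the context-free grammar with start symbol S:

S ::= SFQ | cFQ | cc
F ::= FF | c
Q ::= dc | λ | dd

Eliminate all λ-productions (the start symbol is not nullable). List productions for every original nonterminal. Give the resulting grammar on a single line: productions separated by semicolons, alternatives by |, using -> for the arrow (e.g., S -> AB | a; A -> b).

S -> SF | cF | cc | SFQ | cFQ; F -> c | FF; Q -> dc | dd

Nullable set: {Q}.
S -> SFQ: Q nullable, giving SF | SFQ.
S -> cFQ: Q nullable, giving cF | cFQ.
Drop Q -> λ.
Unchanged (no nullable symbols): S -> cc; F -> FF; F -> c; Q -> dc; Q -> dd.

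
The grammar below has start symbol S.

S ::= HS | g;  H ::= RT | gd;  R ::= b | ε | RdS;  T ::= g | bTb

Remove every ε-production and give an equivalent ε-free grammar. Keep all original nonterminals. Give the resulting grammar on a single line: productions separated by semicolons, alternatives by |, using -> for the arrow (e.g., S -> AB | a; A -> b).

Nullable set: {R}.
H -> RT: R nullable, giving RT | T.
Drop R -> ε.
R -> RdS: R nullable, giving RdS | dS.
Unchanged (no nullable symbols): S -> HS; S -> g; H -> gd; R -> b; T -> bTb; T -> g.

S -> g | HS; H -> T | RT | gd; R -> b | dS | RdS; T -> g | bTb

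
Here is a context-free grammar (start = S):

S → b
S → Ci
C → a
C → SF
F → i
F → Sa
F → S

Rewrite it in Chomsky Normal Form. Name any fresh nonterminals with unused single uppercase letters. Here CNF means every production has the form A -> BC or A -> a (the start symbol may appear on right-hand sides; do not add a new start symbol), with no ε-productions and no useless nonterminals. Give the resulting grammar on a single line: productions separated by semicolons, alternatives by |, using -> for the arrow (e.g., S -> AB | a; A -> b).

S -> b | CA; A -> i; B -> a; C -> a | SF; F -> b | i | CA | SB

No ε-productions.
After unit-elimination: S -> b | Ci; C -> a | SF; F -> b | i | Ci | Sa.
TERM: introduce B -> a, A -> i and substitute in every rule of length ≥2.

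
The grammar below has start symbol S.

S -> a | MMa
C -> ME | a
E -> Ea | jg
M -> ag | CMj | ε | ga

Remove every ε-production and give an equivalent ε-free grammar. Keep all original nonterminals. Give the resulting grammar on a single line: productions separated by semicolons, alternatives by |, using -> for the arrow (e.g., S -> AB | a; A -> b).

S -> a | Ma | MMa; C -> E | a | ME; E -> Ea | jg; M -> Cj | ag | ga | CMj

Nullable set: {M}.
S -> MMa: M, M nullable, giving MMa | Ma | a.
C -> ME: M nullable, giving E | ME.
Drop M -> ε.
M -> CMj: M nullable, giving CMj | Cj.
Unchanged (no nullable symbols): S -> a; C -> a; E -> Ea; E -> jg; M -> ag; M -> ga.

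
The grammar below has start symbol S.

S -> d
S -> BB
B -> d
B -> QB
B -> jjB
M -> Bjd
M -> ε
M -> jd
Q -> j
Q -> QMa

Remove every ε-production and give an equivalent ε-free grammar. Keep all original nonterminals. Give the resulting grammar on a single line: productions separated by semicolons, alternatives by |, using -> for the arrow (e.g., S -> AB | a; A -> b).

S -> d | BB; B -> d | QB | jjB; M -> jd | Bjd; Q -> j | Qa | QMa

Nullable set: {M}.
Drop M -> ε.
Q -> QMa: M nullable, giving QMa | Qa.
Unchanged (no nullable symbols): S -> BB; S -> d; B -> QB; B -> d; B -> jjB; M -> Bjd; M -> jd; Q -> j.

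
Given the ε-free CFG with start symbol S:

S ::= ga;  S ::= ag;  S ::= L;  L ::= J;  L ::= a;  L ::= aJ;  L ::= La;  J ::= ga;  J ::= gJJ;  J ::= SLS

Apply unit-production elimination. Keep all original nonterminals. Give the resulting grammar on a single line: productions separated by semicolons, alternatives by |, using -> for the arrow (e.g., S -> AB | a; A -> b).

S -> a | La | aJ | ag | ga | SLS | gJJ; J -> ga | SLS | gJJ; L -> a | La | aJ | ga | SLS | gJJ

Unit productions: L->J, S->L.
Unit pairs (A ⇒* B via units): (L,J), (S,J), (S,L).
S: inherits non-unit rules of {J, L, S} → La | SLS | a | aJ | ag | gJJ | ga.
J: inherits non-unit rules of {J} → SLS | gJJ | ga.
L: inherits non-unit rules of {J, L} → La | SLS | a | aJ | gJJ | ga.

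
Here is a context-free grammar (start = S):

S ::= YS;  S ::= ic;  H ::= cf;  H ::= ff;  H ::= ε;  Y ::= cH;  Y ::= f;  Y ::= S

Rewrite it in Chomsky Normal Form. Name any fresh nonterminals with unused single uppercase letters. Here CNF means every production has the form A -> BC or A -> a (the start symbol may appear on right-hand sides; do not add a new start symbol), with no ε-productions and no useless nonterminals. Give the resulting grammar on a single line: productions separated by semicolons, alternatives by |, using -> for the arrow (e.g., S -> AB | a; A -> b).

S -> CA | YS; A -> c; B -> f; C -> i; H -> AB | BB; Y -> c | f | AH | CA | YS

Nullable: {H}; after ε-elimination: S -> YS | ic; H -> cf | ff; Y -> S | c | f | cH.
After unit-elimination: S -> YS | ic; H -> cf | ff; Y -> c | f | YS | cH | ic.
TERM: introduce A -> c, B -> f, C -> i and substitute in every rule of length ≥2.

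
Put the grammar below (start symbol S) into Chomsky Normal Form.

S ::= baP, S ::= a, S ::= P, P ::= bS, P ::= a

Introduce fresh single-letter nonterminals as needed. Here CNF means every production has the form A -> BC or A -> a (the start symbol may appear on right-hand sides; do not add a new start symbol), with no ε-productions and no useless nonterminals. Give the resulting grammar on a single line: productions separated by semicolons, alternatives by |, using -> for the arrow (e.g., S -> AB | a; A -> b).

No ε-productions.
After unit-elimination: S -> a | bS | baP; P -> a | bS.
TERM: introduce B -> a, A -> b and substitute in every rule of length ≥2.
BIN: S -> ABP becomes S -> AC, C -> BP.

S -> a | AC | AS; A -> b; B -> a; C -> BP; P -> a | AS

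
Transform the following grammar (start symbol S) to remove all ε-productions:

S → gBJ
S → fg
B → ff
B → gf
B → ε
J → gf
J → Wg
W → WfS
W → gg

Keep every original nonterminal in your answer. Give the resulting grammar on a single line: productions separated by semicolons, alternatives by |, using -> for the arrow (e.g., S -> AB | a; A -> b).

Nullable set: {B}.
S -> gBJ: B nullable, giving gBJ | gJ.
Drop B -> ε.
Unchanged (no nullable symbols): S -> fg; B -> ff; B -> gf; J -> Wg; J -> gf; W -> WfS; W -> gg.

S -> fg | gJ | gBJ; B -> ff | gf; J -> Wg | gf; W -> gg | WfS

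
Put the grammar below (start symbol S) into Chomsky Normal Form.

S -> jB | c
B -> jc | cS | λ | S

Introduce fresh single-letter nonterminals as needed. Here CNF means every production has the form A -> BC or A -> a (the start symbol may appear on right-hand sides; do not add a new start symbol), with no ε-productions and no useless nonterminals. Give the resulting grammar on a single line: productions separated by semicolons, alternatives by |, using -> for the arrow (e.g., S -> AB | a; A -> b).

S -> c | j | CB; A -> c; B -> c | j | AS | CA | CB; C -> j

Nullable: {B}; after ε-elimination: S -> c | j | jB; B -> S | cS | jc.
After unit-elimination: S -> c | j | jB; B -> c | j | cS | jB | jc.
TERM: introduce A -> c, C -> j and substitute in every rule of length ≥2.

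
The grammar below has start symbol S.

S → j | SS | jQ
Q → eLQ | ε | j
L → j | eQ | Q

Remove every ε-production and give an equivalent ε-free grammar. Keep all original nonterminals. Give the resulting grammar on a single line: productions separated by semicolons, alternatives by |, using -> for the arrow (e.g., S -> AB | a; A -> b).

S -> j | SS | jQ; L -> Q | e | j | eQ; Q -> e | j | eL | eQ | eLQ

Nullable set: {L, Q}.
S -> jQ: Q nullable, giving j | jQ.
L -> Q: Q nullable, giving Q.
L -> eQ: Q nullable, giving e | eQ.
Drop Q -> ε.
Q -> eLQ: L, Q nullable, giving e | eL | eLQ | eQ.
Unchanged (no nullable symbols): S -> SS; S -> j; L -> j; Q -> j.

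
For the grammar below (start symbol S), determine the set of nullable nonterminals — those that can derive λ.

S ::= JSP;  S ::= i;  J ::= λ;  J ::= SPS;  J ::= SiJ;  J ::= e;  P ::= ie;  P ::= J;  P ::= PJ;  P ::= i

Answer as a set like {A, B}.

Directly nullable (have an ε-rule): {J}.
P is nullable via P -> J (every symbol on the right is already known nullable).
Not nullable: S — each has a terminal in every rule's right-hand side or depends on a non-nullable symbol.

{J, P}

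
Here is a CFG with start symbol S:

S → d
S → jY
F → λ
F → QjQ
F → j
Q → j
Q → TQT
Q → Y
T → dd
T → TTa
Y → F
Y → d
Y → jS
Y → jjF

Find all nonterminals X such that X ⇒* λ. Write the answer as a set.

{F, Q, Y}

Directly nullable (have an ε-rule): {F}.
Y is nullable via Y -> F (every symbol on the right is already known nullable).
Q is nullable via Q -> Y (every symbol on the right is already known nullable).
Not nullable: S, T — each has a terminal in every rule's right-hand side or depends on a non-nullable symbol.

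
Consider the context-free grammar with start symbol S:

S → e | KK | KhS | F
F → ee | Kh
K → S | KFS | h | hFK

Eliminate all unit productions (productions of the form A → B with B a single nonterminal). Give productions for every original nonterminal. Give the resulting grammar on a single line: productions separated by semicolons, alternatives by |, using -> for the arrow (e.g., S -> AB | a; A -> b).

Unit productions: K->S, S->F.
Unit pairs (A ⇒* B via units): (K,F), (K,S), (S,F).
S: inherits non-unit rules of {F, S} → KK | Kh | KhS | e | ee.
F: inherits non-unit rules of {F} → Kh | ee.
K: inherits non-unit rules of {F, K, S} → KFS | KK | Kh | KhS | e | ee | h | hFK.

S -> e | KK | Kh | ee | KhS; F -> Kh | ee; K -> e | h | KK | Kh | ee | KFS | KhS | hFK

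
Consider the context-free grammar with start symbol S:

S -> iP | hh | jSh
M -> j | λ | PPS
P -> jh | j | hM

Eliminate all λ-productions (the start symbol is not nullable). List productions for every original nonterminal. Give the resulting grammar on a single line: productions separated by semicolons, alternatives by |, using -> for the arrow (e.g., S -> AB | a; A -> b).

Nullable set: {M}.
Drop M -> λ.
P -> hM: M nullable, giving h | hM.
Unchanged (no nullable symbols): S -> hh; S -> iP; S -> jSh; M -> PPS; M -> j; P -> j; P -> jh.

S -> hh | iP | jSh; M -> j | PPS; P -> h | j | hM | jh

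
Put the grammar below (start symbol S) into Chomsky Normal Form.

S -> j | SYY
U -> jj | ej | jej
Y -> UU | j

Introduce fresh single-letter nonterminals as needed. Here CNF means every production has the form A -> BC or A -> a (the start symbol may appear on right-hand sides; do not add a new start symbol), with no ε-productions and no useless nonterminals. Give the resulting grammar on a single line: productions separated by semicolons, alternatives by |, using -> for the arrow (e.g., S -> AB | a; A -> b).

No ε-productions.
No unit productions to eliminate.
TERM: introduce A -> e, B -> j and substitute in every rule of length ≥2.
BIN: S -> SYY becomes S -> SC, C -> YY; U -> BAB becomes U -> BD, D -> AB.

S -> j | SC; A -> e; B -> j; C -> YY; D -> AB; U -> AB | BB | BD; Y -> j | UU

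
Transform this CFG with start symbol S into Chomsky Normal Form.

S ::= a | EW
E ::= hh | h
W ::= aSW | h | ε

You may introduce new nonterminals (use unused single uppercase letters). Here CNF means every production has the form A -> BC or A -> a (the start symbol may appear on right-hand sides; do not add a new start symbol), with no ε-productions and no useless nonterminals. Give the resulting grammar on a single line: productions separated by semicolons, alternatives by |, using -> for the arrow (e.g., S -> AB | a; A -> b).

S -> a | h | AA | EW; A -> h; B -> a; C -> SW; E -> h | AA; W -> h | BC | BS

Nullable: {W}; after ε-elimination: S -> E | a | EW; E -> h | hh; W -> h | aS | aSW.
After unit-elimination: S -> a | h | EW | hh; E -> h | hh; W -> h | aS | aSW.
TERM: introduce B -> a, A -> h and substitute in every rule of length ≥2.
BIN: W -> BSW becomes W -> BC, C -> SW.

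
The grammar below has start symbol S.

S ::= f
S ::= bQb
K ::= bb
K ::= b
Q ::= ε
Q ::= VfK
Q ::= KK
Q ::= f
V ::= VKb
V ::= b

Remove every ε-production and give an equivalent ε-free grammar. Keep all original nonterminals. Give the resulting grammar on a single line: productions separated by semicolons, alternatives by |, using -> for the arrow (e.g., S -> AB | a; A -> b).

Nullable set: {Q}.
S -> bQb: Q nullable, giving bQb | bb.
Drop Q -> ε.
Unchanged (no nullable symbols): S -> f; K -> b; K -> bb; Q -> KK; Q -> VfK; Q -> f; V -> VKb; V -> b.

S -> f | bb | bQb; K -> b | bb; Q -> f | KK | VfK; V -> b | VKb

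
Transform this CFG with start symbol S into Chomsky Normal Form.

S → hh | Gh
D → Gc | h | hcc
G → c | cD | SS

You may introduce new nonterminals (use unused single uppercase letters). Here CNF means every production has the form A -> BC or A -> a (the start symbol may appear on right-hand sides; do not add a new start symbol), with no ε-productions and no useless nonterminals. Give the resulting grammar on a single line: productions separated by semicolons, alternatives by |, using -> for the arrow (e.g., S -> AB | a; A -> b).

S -> BB | GB; A -> c; B -> h; C -> AA; D -> h | BC | GA; G -> c | AD | SS

No ε-productions.
No unit productions to eliminate.
TERM: introduce A -> c, B -> h and substitute in every rule of length ≥2.
BIN: D -> BAA becomes D -> BC, C -> AA.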